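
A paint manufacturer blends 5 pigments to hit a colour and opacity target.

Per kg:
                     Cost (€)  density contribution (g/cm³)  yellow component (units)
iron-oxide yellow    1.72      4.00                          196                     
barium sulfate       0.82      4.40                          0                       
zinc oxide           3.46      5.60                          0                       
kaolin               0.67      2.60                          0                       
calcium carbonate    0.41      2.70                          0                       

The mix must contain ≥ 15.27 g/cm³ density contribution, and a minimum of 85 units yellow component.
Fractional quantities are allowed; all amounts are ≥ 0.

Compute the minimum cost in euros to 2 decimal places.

Set it up as a linear program. Let x1 = kg of iron-oxide yellow, x2 = kg of barium sulfate, x3 = kg of zinc oxide, x4 = kg of kaolin, x5 = kg of calcium carbonate.
Minimize 1.72x1 + 0.82x2 + 3.46x3 + 0.67x4 + 0.41x5 s.t.:
  4x1 + 4.4x2 + 5.6x3 + 2.6x4 + 2.7x5 ≥ 15.27   (density contribution)
  196x1 ≥ 85   (yellow component)
  x1, x2, x3, x4, x5 ≥ 0.
At the optimum only iron-oxide yellow, calcium carbonate are positive (barium sulfate, zinc oxide, kaolin = 0). The density contribution and yellow component requirements are met with equality.
So iron-oxide yellow = 0.4337 kg, calcium carbonate = 5.013 kg.
Cost = 1.72·0.4337 + 0.41·5.013 = 2.8013.

€2.80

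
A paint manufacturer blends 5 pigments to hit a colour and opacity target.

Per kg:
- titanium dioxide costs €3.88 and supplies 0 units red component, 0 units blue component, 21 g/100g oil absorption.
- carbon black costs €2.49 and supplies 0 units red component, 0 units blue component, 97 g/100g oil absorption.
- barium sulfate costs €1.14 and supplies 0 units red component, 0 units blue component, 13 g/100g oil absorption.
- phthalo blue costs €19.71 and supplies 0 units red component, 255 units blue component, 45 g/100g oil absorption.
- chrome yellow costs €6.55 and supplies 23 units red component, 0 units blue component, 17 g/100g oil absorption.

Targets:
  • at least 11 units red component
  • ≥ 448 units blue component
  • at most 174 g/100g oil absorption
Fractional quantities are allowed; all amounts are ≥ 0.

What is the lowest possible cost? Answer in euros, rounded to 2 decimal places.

€37.76

Treat it as an LP. Let x1 = kg of titanium dioxide, x2 = kg of carbon black, x3 = kg of barium sulfate, x4 = kg of phthalo blue, x5 = kg of chrome yellow.
Minimise 3.88x1 + 2.49x2 + 1.14x3 + 19.71x4 + 6.55x5 with:
  23x5 ≥ 11   (red component)
  255x4 ≥ 448   (blue component)
  21x1 + 97x2 + 13x3 + 45x4 + 17x5 ≤ 174   (oil absorption)
  x1, x2, x3, x4, x5 ≥ 0.
The minimum-cost mix takes nothing from titanium dioxide, carbon black, barium sulfate — only phthalo blue, chrome yellow. Binding constraints: red component and blue component.
So phthalo blue = 1.757 kg, chrome yellow = 0.4783 kg.
Objective = 19.71·1.757 + 6.55·0.4783 = 37.7633.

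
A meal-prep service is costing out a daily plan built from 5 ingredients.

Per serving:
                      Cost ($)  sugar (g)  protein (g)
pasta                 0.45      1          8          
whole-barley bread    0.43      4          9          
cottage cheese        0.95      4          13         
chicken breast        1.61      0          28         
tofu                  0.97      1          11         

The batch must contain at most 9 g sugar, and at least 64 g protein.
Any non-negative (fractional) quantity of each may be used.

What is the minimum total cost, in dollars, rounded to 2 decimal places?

$3.48

Set it up as a linear program. Let x1 = servings of pasta, x2 = servings of whole-barley bread, x3 = servings of cottage cheese, x4 = servings of chicken breast, x5 = servings of tofu.
Minimise 0.45x1 + 0.43x2 + 0.95x3 + 1.61x4 + 0.97x5 s.t.:
  1x1 + 4x2 + 4x3 + 1x5 ≤ 9   (sugar)
  8x1 + 9x2 + 13x3 + 28x4 + 11x5 ≥ 64   (protein)
  x1, x2, x3, x4, x5 ≥ 0.
The cheapest feasible vertex uses only whole-barley bread, chicken breast; pasta, cottage cheese, tofu are not used. The sugar and protein requirements are met with equality.
So whole-barley bread = 2.25 servings, chicken breast = 1.562 servings.
Total cost: 0.43·2.25 + 1.61·1.562 = 3.4823.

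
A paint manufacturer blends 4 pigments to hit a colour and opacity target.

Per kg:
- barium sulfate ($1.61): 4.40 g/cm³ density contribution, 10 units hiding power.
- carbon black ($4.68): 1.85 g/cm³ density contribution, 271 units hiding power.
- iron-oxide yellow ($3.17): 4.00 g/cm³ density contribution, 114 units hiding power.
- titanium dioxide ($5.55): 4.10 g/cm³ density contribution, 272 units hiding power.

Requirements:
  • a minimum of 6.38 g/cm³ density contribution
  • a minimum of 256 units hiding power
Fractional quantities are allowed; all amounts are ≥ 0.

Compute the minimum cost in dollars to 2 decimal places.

$5.96

This is a linear program. Let x1 = kg of barium sulfate, x2 = kg of carbon black, x3 = kg of iron-oxide yellow, x4 = kg of titanium dioxide.
Minimise 1.61x1 + 4.68x2 + 3.17x3 + 5.55x4 subject to:
  4.4x1 + 1.85x2 + 4x3 + 4.1x4 ≥ 6.38   (density contribution)
  10x1 + 271x2 + 114x3 + 272x4 ≥ 256   (hiding power)
  x1, x2, x3, x4 ≥ 0.
The optimal basis is {barium sulfate, carbon black}; iron-oxide yellow, titanium dioxide drop out. The density contribution and hiding power requirements are met with equality.
Solving gives x1 = 1.069, x2 = 0.9052.
Hence cost = 1.61·1.069 + 4.68·0.9052 = $5.9574.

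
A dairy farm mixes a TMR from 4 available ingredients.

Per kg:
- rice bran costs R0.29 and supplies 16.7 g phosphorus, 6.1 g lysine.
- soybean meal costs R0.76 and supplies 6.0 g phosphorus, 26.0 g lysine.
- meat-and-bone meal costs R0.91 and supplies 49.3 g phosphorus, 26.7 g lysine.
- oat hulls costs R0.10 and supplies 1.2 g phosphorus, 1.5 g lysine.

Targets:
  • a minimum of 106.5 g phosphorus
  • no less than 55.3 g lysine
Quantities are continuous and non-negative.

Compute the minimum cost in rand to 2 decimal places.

R1.95

Let x1 = kg of rice bran, x2 = kg of soybean meal, x3 = kg of meat-and-bone meal, x4 = kg of oat hulls.
Minimise 0.29x1 + 0.76x2 + 0.91x3 + 0.1x4 subject to:
  16.7x1 + 6x2 + 49.3x3 + 1.2x4 ≥ 106.5   (phosphorus)
  6.1x1 + 26x2 + 26.7x3 + 1.5x4 ≥ 55.3   (lysine)
  x1, x2, x3, x4 ≥ 0.
The optimal basis is {rice bran, meat-and-bone meal}; soybean meal, oat hulls drop out. Binding constraints: phosphorus and lysine.
Optimal quantities: rice bran = 0.8078 kg, meat-and-bone meal = 1.887 kg.
Hence cost = 0.29·0.8078 + 0.91·1.887 = R1.9514.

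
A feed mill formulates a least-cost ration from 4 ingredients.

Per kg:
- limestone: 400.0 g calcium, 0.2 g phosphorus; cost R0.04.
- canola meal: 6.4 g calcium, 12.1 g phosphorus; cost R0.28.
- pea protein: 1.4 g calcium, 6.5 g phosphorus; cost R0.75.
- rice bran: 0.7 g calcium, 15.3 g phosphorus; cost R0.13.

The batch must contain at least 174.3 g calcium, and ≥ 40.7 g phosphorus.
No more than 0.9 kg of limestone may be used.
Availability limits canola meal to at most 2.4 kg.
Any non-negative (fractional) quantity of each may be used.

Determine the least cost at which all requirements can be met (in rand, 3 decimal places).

R0.362

This is a linear program. Let x1 = kg of limestone, x2 = kg of canola meal, x3 = kg of pea protein, x4 = kg of rice bran.
min 0.04x1 + 0.28x2 + 0.75x3 + 0.13x4 with:
  400x1 + 6.4x2 + 1.4x3 + 0.7x4 ≥ 174.3   (calcium)
  0.2x1 + 12.1x2 + 6.5x3 + 15.3x4 ≥ 40.7   (phosphorus)
  x1 ≤ 0.9
  x2 ≤ 2.4
  x1, x2, x3, x4 ≥ 0.
The optimal basis is {limestone, rice bran}; canola meal, pea protein drop out. There the calcium and phosphorus constraints are tight.
Solving gives x1 = 0.4311, x4 = 2.654.
Objective = 0.04·0.4311 + 0.13·2.654 = 0.36226.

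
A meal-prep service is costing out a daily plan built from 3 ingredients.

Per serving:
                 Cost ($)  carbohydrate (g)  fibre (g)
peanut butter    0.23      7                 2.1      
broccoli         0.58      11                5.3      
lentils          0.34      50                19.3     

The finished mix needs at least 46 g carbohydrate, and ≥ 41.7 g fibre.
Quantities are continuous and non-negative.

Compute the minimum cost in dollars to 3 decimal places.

Treat it as an LP. Let x1 = servings of peanut butter, x2 = servings of broccoli, x3 = servings of lentils.
Minimise 0.23x1 + 0.58x2 + 0.34x3 s.t.:
  7x1 + 11x2 + 50x3 ≥ 46   (carbohydrate)
  2.1x1 + 5.3x2 + 19.3x3 ≥ 41.7   (fibre)
  x1, x2, x3 ≥ 0.
The minimum-cost mix takes nothing from peanut butter, broccoli — only lentils. Binding constraint: fibre.
Solving gives x3 = 2.161.
Objective = 0.34·2.161 = 0.73474.

$0.735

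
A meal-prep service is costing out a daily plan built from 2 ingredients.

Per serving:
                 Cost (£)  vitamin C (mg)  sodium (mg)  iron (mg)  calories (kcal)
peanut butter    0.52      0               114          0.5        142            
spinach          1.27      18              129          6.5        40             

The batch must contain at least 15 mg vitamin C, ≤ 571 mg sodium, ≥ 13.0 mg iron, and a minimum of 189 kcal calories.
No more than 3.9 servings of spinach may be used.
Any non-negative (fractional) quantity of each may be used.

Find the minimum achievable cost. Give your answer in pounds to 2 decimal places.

Let x1 = servings of peanut butter, x2 = servings of spinach.
Minimise 0.52x1 + 1.27x2 subject to:
  18x2 ≥ 15   (vitamin C)
  114x1 + 129x2 ≤ 571   (sodium)
  0.5x1 + 6.5x2 ≥ 13   (iron)
  142x1 + 40x2 ≥ 189   (calories)
  x2 ≤ 3.9
  x1, x2 ≥ 0.
Both inputs are positive at the optimum. There the iron and calories constraints are tight.
That vertex is x1 = 0.7846, x2 = 1.94.
Cost = 0.52·0.7846 + 1.27·1.94 = 2.8718.

£2.87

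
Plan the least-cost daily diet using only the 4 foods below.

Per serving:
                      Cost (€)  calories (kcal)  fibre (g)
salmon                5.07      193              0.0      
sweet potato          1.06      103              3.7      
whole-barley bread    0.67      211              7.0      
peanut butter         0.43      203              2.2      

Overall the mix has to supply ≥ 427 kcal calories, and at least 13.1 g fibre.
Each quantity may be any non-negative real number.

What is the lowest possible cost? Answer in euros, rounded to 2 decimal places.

Let x1 = servings of salmon, x2 = servings of sweet potato, x3 = servings of whole-barley bread, x4 = servings of peanut butter.
Minimize 5.07x1 + 1.06x2 + 0.67x3 + 0.43x4 with:
  193x1 + 103x2 + 211x3 + 203x4 ≥ 427   (calories)
  3.7x2 + 7x3 + 2.2x4 ≥ 13.1   (fibre)
  x1, x2, x3, x4 ≥ 0.
The minimum-cost mix takes nothing from salmon, sweet potato — only whole-barley bread, peanut butter. Binding constraints: calories and fibre.
Solving gives x3 = 1.798, x4 = 0.2351.
Hence cost = 0.67·1.798 + 0.43·0.2351 = €1.3058.

€1.31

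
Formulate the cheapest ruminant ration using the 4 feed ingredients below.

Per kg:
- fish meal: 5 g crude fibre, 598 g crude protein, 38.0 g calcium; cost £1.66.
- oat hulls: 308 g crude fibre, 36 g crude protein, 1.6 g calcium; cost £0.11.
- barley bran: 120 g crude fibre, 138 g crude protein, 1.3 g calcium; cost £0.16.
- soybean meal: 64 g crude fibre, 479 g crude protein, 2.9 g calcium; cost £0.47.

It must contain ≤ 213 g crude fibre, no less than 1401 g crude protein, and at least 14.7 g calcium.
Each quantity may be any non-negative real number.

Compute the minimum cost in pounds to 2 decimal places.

£1.57

Treat it as an LP. Let x1 = kg of fish meal, x2 = kg of oat hulls, x3 = kg of barley bran, x4 = kg of soybean meal.
Minimize 1.66x1 + 0.11x2 + 0.16x3 + 0.47x4 subject to:
  5x1 + 308x2 + 120x3 + 64x4 ≤ 213   (crude fibre)
  598x1 + 36x2 + 138x3 + 479x4 ≥ 1401   (crude protein)
  38x1 + 1.6x2 + 1.3x3 + 2.9x4 ≥ 14.7   (calcium)
  x1, x2, x3, x4 ≥ 0.
At the optimum only fish meal, soybean meal are positive (oat hulls, barley bran = 0). There the crude protein and calcium constraints are tight.
Solving gives x1 = 0.1809, x4 = 2.699.
Total cost: 1.66·0.1809 + 0.47·2.699 = 1.5688.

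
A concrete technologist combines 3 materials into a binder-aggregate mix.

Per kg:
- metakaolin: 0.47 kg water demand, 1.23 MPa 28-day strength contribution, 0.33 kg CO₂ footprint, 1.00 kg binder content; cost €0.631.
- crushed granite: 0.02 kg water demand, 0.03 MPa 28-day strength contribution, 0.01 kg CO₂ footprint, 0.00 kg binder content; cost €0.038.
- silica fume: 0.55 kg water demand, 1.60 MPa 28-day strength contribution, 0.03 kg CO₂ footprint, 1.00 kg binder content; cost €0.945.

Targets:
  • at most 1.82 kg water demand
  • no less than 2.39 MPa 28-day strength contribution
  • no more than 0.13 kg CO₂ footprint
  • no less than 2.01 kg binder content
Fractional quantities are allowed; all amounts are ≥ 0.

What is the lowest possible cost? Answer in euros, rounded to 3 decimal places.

Let x1 = kg of metakaolin, x2 = kg of crushed granite, x3 = kg of silica fume.
Minimise 0.631x1 + 0.038x2 + 0.945x3 with:
  0.47x1 + 0.02x2 + 0.55x3 ≤ 1.82   (water demand)
  1.23x1 + 0.03x2 + 1.6x3 ≥ 2.39   (28-day strength contribution)
  0.33x1 + 0.01x2 + 0.03x3 ≤ 0.13   (CO₂ footprint)
  1x1 + 1x3 ≥ 2.01   (binder content)
  x1, x2, x3 ≥ 0.
The optimal basis is {metakaolin, silica fume}; crushed granite drops out. There the CO₂ footprint and binder content constraints are tight.
That vertex is x1 = 0.2323333, x3 = 1.777667.
Total cost: 0.631·0.2323333 + 0.945·1.777667 = 1.826498.

€1.826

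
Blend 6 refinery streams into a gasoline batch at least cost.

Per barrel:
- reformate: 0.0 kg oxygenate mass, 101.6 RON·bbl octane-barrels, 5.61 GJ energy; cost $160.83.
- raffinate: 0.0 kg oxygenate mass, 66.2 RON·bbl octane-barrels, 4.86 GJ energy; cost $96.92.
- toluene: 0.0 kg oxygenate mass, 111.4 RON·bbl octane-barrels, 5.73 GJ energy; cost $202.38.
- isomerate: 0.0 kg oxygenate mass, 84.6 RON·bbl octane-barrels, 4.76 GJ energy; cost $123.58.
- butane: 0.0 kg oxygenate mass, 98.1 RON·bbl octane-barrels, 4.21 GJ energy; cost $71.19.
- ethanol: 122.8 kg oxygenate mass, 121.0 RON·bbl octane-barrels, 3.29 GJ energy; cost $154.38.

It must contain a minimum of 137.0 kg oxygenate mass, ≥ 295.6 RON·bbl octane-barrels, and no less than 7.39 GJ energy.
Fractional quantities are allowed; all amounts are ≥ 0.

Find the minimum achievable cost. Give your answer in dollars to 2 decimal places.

$288.78

Set it up as a linear program. Let x1 = barrels of reformate, x2 = barrels of raffinate, x3 = barrels of toluene, x4 = barrels of isomerate, x5 = barrels of butane, x6 = barrels of ethanol.
Minimise 160.83x1 + 96.92x2 + 202.38x3 + 123.58x4 + 71.19x5 + 154.38x6 with:
  122.8x6 ≥ 137   (oxygenate mass)
  101.6x1 + 66.2x2 + 111.4x3 + 84.6x4 + 98.1x5 + 121x6 ≥ 295.6   (octane-barrels)
  5.61x1 + 4.86x2 + 5.73x3 + 4.76x4 + 4.21x5 + 3.29x6 ≥ 7.39   (energy)
  x1, x2, x3, x4, x5, x6 ≥ 0.
At the optimum only butane, ethanol are positive (reformate, raffinate, toluene, isomerate = 0). There the oxygenate mass and octane-barrels constraints are tight.
Solving gives x5 = 1.6372, x6 = 1.1156.
Hence cost = 71.19·1.6372 + 154.38·1.1156 = $288.7786.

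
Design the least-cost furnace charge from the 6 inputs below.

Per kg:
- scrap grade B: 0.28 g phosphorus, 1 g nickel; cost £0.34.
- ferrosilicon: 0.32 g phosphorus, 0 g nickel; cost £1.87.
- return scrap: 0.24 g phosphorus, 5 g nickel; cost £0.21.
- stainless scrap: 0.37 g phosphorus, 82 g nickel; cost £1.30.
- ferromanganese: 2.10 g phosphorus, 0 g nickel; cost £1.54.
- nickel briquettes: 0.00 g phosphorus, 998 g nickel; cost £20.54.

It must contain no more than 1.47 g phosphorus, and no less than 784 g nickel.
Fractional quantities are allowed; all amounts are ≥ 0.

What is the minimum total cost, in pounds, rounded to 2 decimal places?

£14.60

Let x1 = kg of scrap grade B, x2 = kg of ferrosilicon, x3 = kg of return scrap, x4 = kg of stainless scrap, x5 = kg of ferromanganese, x6 = kg of nickel briquettes.
Minimise 0.34x1 + 1.87x2 + 0.21x3 + 1.3x4 + 1.54x5 + 20.54x6 s.t.:
  0.28x1 + 0.32x2 + 0.24x3 + 0.37x4 + 2.1x5 ≤ 1.47   (phosphorus)
  1x1 + 5x3 + 82x4 + 998x6 ≥ 784   (nickel)
  x1, x2, x3, x4, x5, x6 ≥ 0.
The cheapest feasible vertex uses only stainless scrap, nickel briquettes; scrap grade B, ferrosilicon, return scrap, ferromanganese are not used. The phosphorus and nickel requirements are met with equality.
Optimal quantities: stainless scrap = 3.973 kg, nickel briquettes = 0.45913 kg.
Hence cost = 1.3·3.973 + 20.54·0.45913 = £14.5954.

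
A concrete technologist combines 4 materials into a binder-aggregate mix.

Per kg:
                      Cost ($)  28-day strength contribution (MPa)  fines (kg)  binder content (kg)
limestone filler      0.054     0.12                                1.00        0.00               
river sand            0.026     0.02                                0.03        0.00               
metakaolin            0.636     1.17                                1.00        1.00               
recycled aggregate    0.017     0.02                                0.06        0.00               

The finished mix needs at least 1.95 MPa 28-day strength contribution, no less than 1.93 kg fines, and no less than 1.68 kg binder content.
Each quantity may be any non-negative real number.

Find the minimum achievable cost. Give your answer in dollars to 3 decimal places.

$1.082

Treat it as an LP. Let x1 = kg of limestone filler, x2 = kg of river sand, x3 = kg of metakaolin, x4 = kg of recycled aggregate.
Minimise 0.054x1 + 0.026x2 + 0.636x3 + 0.017x4 with:
  0.12x1 + 0.02x2 + 1.17x3 + 0.02x4 ≥ 1.95   (28-day strength contribution)
  1x1 + 0.03x2 + 1x3 + 0.06x4 ≥ 1.93   (fines)
  1x3 ≥ 1.68   (binder content)
  x1, x2, x3, x4 ≥ 0.
The optimal basis is {limestone filler, metakaolin}; river sand, recycled aggregate drop out. Binding constraints: fines and binder content.
That vertex is x1 = 0.25, x3 = 1.68.
Cost = 0.054·0.25 + 0.636·1.68 = 1.08198.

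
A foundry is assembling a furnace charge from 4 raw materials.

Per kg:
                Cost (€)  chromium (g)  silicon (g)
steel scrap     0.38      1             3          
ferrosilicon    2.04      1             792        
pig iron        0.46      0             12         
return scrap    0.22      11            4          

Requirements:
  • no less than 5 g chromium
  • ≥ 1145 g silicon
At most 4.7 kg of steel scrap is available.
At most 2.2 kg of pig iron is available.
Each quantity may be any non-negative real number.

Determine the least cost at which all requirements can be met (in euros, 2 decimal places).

This is a linear program. Let x1 = kg of steel scrap, x2 = kg of ferrosilicon, x3 = kg of pig iron, x4 = kg of return scrap.
Minimize 0.38x1 + 2.04x2 + 0.46x3 + 0.22x4 subject to:
  1x1 + 1x2 + 11x4 ≥ 5   (chromium)
  3x1 + 792x2 + 12x3 + 4x4 ≥ 1145   (silicon)
  x1 ≤ 4.7
  x3 ≤ 2.2
  x1, x2, x3, x4 ≥ 0.
The minimum-cost mix takes nothing from steel scrap, pig iron — only ferrosilicon, return scrap. There the chromium and silicon constraints are tight.
Optimal quantities: ferrosilicon = 1.444 kg, return scrap = 0.3233 kg.
Objective = 2.04·1.444 + 0.22·0.3233 = 3.0169.

€3.02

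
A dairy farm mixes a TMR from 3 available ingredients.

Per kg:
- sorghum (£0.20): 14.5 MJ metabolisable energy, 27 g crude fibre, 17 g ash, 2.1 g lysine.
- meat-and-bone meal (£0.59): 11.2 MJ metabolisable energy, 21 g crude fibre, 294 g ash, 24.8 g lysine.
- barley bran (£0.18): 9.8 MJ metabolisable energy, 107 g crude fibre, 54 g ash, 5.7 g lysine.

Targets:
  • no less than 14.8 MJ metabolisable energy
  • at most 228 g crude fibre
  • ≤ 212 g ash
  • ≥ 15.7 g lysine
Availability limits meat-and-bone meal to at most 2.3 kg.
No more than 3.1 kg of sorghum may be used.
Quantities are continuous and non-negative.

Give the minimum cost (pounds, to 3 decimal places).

£0.421

Let x1 = kg of sorghum, x2 = kg of meat-and-bone meal, x3 = kg of barley bran.
min 0.2x1 + 0.59x2 + 0.18x3 with:
  14.5x1 + 11.2x2 + 9.8x3 ≥ 14.8   (metabolisable energy)
  27x1 + 21x2 + 107x3 ≤ 228   (crude fibre)
  17x1 + 294x2 + 54x3 ≤ 212   (ash)
  2.1x1 + 24.8x2 + 5.7x3 ≥ 15.7   (lysine)
  x2 ≤ 2.3
  x1 ≤ 3.1
  x1, x2, x3 ≥ 0.
The optimal basis is {meat-and-bone meal, barley bran}; sorghum drops out. There the metabolisable energy and lysine constraints are tight.
That vertex is x2 = 0.3878, x3 = 1.067.
Cost = 0.59·0.3878 + 0.18·1.067 = 0.42086.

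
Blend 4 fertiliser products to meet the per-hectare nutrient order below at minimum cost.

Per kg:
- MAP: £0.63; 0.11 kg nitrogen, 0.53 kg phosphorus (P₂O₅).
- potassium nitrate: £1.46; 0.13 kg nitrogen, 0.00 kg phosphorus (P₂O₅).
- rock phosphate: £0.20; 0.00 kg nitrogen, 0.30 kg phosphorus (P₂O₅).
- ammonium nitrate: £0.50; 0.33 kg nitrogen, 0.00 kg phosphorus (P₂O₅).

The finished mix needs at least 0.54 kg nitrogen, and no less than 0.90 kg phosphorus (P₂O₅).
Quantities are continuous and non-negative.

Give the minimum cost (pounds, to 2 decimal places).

Set it up as a linear program. Let x1 = kg of MAP, x2 = kg of potassium nitrate, x3 = kg of rock phosphate, x4 = kg of ammonium nitrate.
Minimise 0.63x1 + 1.46x2 + 0.2x3 + 0.5x4 subject to:
  0.11x1 + 0.13x2 + 0.33x4 ≥ 0.54   (nitrogen)
  0.53x1 + 0.3x3 ≥ 0.9   (phosphorus (P₂O₅))
  x1, x2, x3, x4 ≥ 0.
The cheapest feasible vertex uses only rock phosphate, ammonium nitrate; MAP, potassium nitrate are not used. There the nitrogen and phosphorus (P₂O₅) constraints are tight.
That vertex is x3 = 3, x4 = 1.636.
Cost = 0.2·3 + 0.5·1.636 = 1.4180.

£1.42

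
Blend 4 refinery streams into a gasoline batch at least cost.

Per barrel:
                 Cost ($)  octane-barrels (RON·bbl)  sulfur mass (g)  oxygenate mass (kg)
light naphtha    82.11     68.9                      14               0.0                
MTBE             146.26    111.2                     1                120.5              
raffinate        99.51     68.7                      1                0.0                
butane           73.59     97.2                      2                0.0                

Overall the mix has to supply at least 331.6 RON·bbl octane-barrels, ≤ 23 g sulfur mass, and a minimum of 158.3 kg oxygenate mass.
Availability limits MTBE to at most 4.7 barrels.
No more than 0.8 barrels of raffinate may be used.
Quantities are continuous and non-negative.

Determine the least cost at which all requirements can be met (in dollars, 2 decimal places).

$332.60

Set it up as a linear program. Let x1 = barrels of light naphtha, x2 = barrels of MTBE, x3 = barrels of raffinate, x4 = barrels of butane.
Minimise 82.11x1 + 146.26x2 + 99.51x3 + 73.59x4 with:
  68.9x1 + 111.2x2 + 68.7x3 + 97.2x4 ≥ 331.6   (octane-barrels)
  14x1 + 1x2 + 1x3 + 2x4 ≤ 23   (sulfur mass)
  120.5x2 ≥ 158.3   (oxygenate mass)
  x2 ≤ 4.7
  x3 ≤ 0.8
  x1, x2, x3, x4 ≥ 0.
The cheapest feasible vertex uses only MTBE, butane; light naphtha, raffinate are not used. Binding constraints: octane-barrels and oxygenate mass.
So MTBE = 1.3137 barrels, butane = 1.9086 barrels.
Cost = 146.26·1.3137 + 73.59·1.9086 = 332.5956.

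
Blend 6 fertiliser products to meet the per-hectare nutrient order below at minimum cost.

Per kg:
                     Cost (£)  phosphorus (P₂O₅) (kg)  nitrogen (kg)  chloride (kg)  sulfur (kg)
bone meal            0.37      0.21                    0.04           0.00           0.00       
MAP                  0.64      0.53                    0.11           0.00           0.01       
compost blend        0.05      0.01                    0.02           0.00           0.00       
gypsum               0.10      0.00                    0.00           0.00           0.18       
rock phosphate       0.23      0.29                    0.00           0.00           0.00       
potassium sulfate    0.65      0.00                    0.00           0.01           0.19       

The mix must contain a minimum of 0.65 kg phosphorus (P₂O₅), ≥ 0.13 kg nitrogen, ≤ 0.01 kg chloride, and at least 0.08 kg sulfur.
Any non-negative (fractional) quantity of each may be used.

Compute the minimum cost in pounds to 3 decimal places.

£0.813

Set it up as a linear program. Let x1 = kg of bone meal, x2 = kg of MAP, x3 = kg of compost blend, x4 = kg of gypsum, x5 = kg of rock phosphate, x6 = kg of potassium sulfate.
Minimise 0.37x1 + 0.64x2 + 0.05x3 + 0.1x4 + 0.23x5 + 0.65x6 s.t.:
  0.21x1 + 0.53x2 + 0.01x3 + 0.29x5 ≥ 0.65   (phosphorus (P₂O₅))
  0.04x1 + 0.11x2 + 0.02x3 ≥ 0.13   (nitrogen)
  0.01x6 ≤ 0.01   (chloride)
  0.01x2 + 0.18x4 + 0.19x6 ≥ 0.08   (sulfur)
  x1, x2, x3, x4, x5, x6 ≥ 0.
The cheapest feasible vertex uses only MAP, gypsum, rock phosphate; bone meal, compost blend, potassium sulfate are not used. The phosphorus (P₂O₅), nitrogen, sulfur requirements are met with equality.
Optimal quantities: MAP = 1.182 kg, gypsum = 0.3788 kg, rock phosphate = 0.0815 kg.
Hence cost = 0.64·1.182 + 0.1·0.3788 + 0.23·0.0815 = £0.81311.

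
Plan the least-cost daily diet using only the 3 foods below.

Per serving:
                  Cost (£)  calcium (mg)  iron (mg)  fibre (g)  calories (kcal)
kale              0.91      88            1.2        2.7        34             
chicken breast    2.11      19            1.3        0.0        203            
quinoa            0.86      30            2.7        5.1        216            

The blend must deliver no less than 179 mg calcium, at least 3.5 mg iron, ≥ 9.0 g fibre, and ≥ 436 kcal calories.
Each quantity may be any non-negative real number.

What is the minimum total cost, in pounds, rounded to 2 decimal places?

£2.84

Let x1 = servings of kale, x2 = servings of chicken breast, x3 = servings of quinoa.
min 0.91x1 + 2.11x2 + 0.86x3 with:
  88x1 + 19x2 + 30x3 ≥ 179   (calcium)
  1.2x1 + 1.3x2 + 2.7x3 ≥ 3.5   (iron)
  2.7x1 + 5.1x3 ≥ 9   (fibre)
  34x1 + 203x2 + 216x3 ≥ 436   (calories)
  x1, x2, x3 ≥ 0.
The minimum-cost mix takes nothing from chicken breast — only kale, quinoa. There the calcium and calories constraints are tight.
That vertex is x1 = 1.422, x3 = 1.795.
Objective = 0.91·1.422 + 0.86·1.795 = 2.8377.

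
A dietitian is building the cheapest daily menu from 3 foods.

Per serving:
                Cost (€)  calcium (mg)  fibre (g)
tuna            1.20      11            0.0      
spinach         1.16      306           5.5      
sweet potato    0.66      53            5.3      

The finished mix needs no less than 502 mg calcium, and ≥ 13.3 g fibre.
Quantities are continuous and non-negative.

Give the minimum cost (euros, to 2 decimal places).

This is a linear program. Let x1 = servings of tuna, x2 = servings of spinach, x3 = servings of sweet potato.
min 1.2x1 + 1.16x2 + 0.66x3 s.t.:
  11x1 + 306x2 + 53x3 ≥ 502   (calcium)
  5.5x2 + 5.3x3 ≥ 13.3   (fibre)
  x1, x2, x3 ≥ 0.
The minimum-cost mix takes nothing from tuna — only spinach, sweet potato. There the calcium and fibre constraints are tight.
Solving gives x2 = 1.47, x3 = 0.9838.
Hence cost = 1.16·1.47 + 0.66·0.9838 = €2.3545.

€2.35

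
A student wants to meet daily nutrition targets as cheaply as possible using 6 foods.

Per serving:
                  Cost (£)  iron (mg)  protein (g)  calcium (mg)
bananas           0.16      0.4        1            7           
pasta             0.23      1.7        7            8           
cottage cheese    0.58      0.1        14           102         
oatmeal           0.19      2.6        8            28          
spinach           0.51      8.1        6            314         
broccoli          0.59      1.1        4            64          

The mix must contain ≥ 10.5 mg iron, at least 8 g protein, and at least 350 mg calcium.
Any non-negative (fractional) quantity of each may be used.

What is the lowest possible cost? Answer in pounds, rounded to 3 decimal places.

Let x1 = servings of bananas, x2 = servings of pasta, x3 = servings of cottage cheese, x4 = servings of oatmeal, x5 = servings of spinach, x6 = servings of broccoli.
min 0.16x1 + 0.23x2 + 0.58x3 + 0.19x4 + 0.51x5 + 0.59x6 s.t.:
  0.4x1 + 1.7x2 + 0.1x3 + 2.6x4 + 8.1x5 + 1.1x6 ≥ 10.5   (iron)
  1x1 + 7x2 + 14x3 + 8x4 + 6x5 + 4x6 ≥ 8   (protein)
  7x1 + 8x2 + 102x3 + 28x4 + 314x5 + 64x6 ≥ 350   (calcium)
  x1, x2, x3, x4, x5, x6 ≥ 0.
The optimal basis is {oatmeal, spinach}; bananas, pasta, cottage cheese, broccoli drop out. The iron and protein requirements are met with equality.
So oatmeal = 0.03659 servings, spinach = 1.285 servings.
Objective = 0.19·0.03659 + 0.51·1.285 = 0.66230.

£0.662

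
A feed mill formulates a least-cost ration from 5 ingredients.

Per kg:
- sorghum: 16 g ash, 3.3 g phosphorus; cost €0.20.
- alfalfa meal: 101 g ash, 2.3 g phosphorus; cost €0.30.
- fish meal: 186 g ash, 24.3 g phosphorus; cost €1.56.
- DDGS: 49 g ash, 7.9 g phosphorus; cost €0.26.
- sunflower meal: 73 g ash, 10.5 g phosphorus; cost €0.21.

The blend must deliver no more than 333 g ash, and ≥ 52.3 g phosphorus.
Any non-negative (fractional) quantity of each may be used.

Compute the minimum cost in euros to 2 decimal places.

€1.57

Let x1 = kg of sorghum, x2 = kg of alfalfa meal, x3 = kg of fish meal, x4 = kg of DDGS, x5 = kg of sunflower meal.
min 0.2x1 + 0.3x2 + 1.56x3 + 0.26x4 + 0.21x5 with:
  16x1 + 101x2 + 186x3 + 49x4 + 73x5 ≤ 333   (ash)
  3.3x1 + 2.3x2 + 24.3x3 + 7.9x4 + 10.5x5 ≥ 52.3   (phosphorus)
  x1, x2, x3, x4, x5 ≥ 0.
The minimum-cost mix takes nothing from sorghum, alfalfa meal, fish meal — only DDGS, sunflower meal. The ash and phosphorus requirements are met with equality.
Solving gives x4 = 5.167, x5 = 1.093.
Cost = 0.26·5.167 + 0.21·1.093 = 1.5730.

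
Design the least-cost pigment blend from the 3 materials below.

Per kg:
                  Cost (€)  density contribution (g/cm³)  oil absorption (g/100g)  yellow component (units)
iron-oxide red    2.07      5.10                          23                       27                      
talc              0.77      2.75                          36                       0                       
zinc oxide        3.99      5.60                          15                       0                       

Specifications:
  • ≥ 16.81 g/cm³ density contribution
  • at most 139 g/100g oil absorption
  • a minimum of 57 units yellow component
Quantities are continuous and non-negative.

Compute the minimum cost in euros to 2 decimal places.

Treat it as an LP. Let x1 = kg of iron-oxide red, x2 = kg of talc, x3 = kg of zinc oxide.
Minimise 2.07x1 + 0.77x2 + 3.99x3 s.t.:
  5.1x1 + 2.75x2 + 5.6x3 ≥ 16.81   (density contribution)
  23x1 + 36x2 + 15x3 ≤ 139   (oil absorption)
  27x1 ≥ 57   (yellow component)
  x1, x2, x3 ≥ 0.
The optimal basis is {iron-oxide red, talc}; zinc oxide drops out. Binding constraints: density contribution and yellow component.
Optimal quantities: iron-oxide red = 2.111 kg, talc = 2.198 kg.
Cost = 2.07·2.111 + 0.77·2.198 = 6.0622.

€6.06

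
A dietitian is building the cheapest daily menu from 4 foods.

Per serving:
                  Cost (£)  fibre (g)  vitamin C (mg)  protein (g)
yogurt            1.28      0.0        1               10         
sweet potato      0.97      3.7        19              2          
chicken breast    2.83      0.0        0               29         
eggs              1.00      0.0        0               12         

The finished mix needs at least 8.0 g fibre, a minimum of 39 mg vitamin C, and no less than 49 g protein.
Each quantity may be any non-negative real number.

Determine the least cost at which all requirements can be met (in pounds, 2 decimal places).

Treat it as an LP. Let x1 = servings of yogurt, x2 = servings of sweet potato, x3 = servings of chicken breast, x4 = servings of eggs.
min 1.28x1 + 0.97x2 + 2.83x3 + 1x4 s.t.:
  3.7x2 ≥ 8   (fibre)
  1x1 + 19x2 ≥ 39   (vitamin C)
  10x1 + 2x2 + 29x3 + 12x4 ≥ 49   (protein)
  x1, x2, x3, x4 ≥ 0.
The minimum-cost mix takes nothing from yogurt, chicken breast — only sweet potato, eggs. The fibre and protein requirements are met with equality.
Solving gives x2 = 2.162, x4 = 3.723.
Objective = 0.97·2.162 + 1·3.723 = 5.8201.

£5.82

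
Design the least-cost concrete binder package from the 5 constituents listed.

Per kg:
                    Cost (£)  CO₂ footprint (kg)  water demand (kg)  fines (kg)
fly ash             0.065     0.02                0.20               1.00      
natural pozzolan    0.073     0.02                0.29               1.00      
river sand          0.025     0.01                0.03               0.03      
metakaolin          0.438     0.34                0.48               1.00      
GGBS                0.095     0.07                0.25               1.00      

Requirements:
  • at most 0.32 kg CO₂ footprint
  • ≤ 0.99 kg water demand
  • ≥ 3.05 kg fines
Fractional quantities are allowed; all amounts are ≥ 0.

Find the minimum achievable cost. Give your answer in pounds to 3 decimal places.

Let x1 = kg of fly ash, x2 = kg of natural pozzolan, x3 = kg of river sand, x4 = kg of metakaolin, x5 = kg of GGBS.
Minimise 0.065x1 + 0.073x2 + 0.025x3 + 0.438x4 + 0.095x5 subject to:
  0.02x1 + 0.02x2 + 0.01x3 + 0.34x4 + 0.07x5 ≤ 0.32   (CO₂ footprint)
  0.2x1 + 0.29x2 + 0.03x3 + 0.48x4 + 0.25x5 ≤ 0.99   (water demand)
  1x1 + 1x2 + 0.03x3 + 1x4 + 1x5 ≥ 3.05   (fines)
  x1, x2, x3, x4, x5 ≥ 0.
The minimum-cost mix takes nothing from natural pozzolan, river sand, metakaolin, GGBS — only fly ash. Binding constraint: fines.
Optimal quantities: fly ash = 3.05 kg.
Total cost: 0.065·3.05 = 0.19825.

£0.198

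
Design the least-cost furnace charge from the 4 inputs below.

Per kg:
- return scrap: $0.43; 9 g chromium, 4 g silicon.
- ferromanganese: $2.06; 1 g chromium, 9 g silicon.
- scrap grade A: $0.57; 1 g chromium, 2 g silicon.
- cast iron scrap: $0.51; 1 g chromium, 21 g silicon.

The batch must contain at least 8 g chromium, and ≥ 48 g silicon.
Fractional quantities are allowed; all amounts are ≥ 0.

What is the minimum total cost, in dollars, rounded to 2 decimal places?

$1.38

Let x1 = kg of return scrap, x2 = kg of ferromanganese, x3 = kg of scrap grade A, x4 = kg of cast iron scrap.
Minimize 0.43x1 + 2.06x2 + 0.57x3 + 0.51x4 subject to:
  9x1 + 1x2 + 1x3 + 1x4 ≥ 8   (chromium)
  4x1 + 9x2 + 2x3 + 21x4 ≥ 48   (silicon)
  x1, x2, x3, x4 ≥ 0.
The optimal basis is {return scrap, cast iron scrap}; ferromanganese, scrap grade A drop out. The chromium and silicon requirements are met with equality.
Optimal quantities: return scrap = 0.6486 kg, cast iron scrap = 2.162 kg.
Total cost: 0.43·0.6486 + 0.51·2.162 = 1.3815.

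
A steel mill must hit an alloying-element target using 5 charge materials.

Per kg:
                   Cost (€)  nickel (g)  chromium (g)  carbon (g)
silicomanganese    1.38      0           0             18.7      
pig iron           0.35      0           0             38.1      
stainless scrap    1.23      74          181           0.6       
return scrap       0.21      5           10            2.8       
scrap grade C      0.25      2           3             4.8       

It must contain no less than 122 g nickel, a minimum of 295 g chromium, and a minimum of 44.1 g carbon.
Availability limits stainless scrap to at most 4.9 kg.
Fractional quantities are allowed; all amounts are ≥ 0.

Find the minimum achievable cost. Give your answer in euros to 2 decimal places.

Treat it as an LP. Let x1 = kg of silicomanganese, x2 = kg of pig iron, x3 = kg of stainless scrap, x4 = kg of return scrap, x5 = kg of scrap grade C.
Minimize 1.38x1 + 0.35x2 + 1.23x3 + 0.21x4 + 0.25x5 subject to:
  74x3 + 5x4 + 2x5 ≥ 122   (nickel)
  181x3 + 10x4 + 3x5 ≥ 295   (chromium)
  18.7x1 + 38.1x2 + 0.6x3 + 2.8x4 + 4.8x5 ≥ 44.1   (carbon)
  x3 ≤ 4.9
  x1, x2, x3, x4, x5 ≥ 0.
The minimum-cost mix takes nothing from silicomanganese, return scrap, scrap grade C — only pig iron, stainless scrap. The nickel and carbon requirements are met with equality.
So pig iron = 1.132 kg, stainless scrap = 1.649 kg.
Hence cost = 0.35·1.132 + 1.23·1.649 = €2.4245.

€2.42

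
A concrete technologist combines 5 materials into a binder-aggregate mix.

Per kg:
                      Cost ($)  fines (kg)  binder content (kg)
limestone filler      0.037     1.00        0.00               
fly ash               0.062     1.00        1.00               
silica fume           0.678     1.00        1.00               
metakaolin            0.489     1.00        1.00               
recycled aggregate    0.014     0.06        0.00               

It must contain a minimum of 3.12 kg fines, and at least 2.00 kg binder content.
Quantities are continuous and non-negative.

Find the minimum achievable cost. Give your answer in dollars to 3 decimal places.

$0.165

Treat it as an LP. Let x1 = kg of limestone filler, x2 = kg of fly ash, x3 = kg of silica fume, x4 = kg of metakaolin, x5 = kg of recycled aggregate.
Minimise 0.037x1 + 0.062x2 + 0.678x3 + 0.489x4 + 0.014x5 with:
  1x1 + 1x2 + 1x3 + 1x4 + 0.06x5 ≥ 3.12   (fines)
  1x2 + 1x3 + 1x4 ≥ 2   (binder content)
  x1, x2, x3, x4, x5 ≥ 0.
The cheapest feasible vertex uses only limestone filler, fly ash; silica fume, metakaolin, recycled aggregate are not used. There the fines and binder content constraints are tight.
Optimal quantities: limestone filler = 1.12 kg, fly ash = 2 kg.
Cost = 0.037·1.12 + 0.062·2 = 0.16544.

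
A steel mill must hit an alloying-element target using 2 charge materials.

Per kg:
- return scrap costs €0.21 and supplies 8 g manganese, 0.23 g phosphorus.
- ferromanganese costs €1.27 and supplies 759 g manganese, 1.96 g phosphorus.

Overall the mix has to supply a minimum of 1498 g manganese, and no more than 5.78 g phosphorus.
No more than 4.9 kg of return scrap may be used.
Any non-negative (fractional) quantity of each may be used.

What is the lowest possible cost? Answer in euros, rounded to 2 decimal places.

€2.51

Let x1 = kg of return scrap, x2 = kg of ferromanganese.
Minimise 0.21x1 + 1.27x2 with:
  8x1 + 759x2 ≥ 1498   (manganese)
  0.23x1 + 1.96x2 ≤ 5.78   (phosphorus)
  x1 ≤ 4.9
  x1, x2 ≥ 0.
The optimal basis is {ferromanganese}; return scrap drops out. There the manganese constraint is tight.
That vertex is x2 = 1.974.
Total cost: 1.27·1.974 = 2.5070.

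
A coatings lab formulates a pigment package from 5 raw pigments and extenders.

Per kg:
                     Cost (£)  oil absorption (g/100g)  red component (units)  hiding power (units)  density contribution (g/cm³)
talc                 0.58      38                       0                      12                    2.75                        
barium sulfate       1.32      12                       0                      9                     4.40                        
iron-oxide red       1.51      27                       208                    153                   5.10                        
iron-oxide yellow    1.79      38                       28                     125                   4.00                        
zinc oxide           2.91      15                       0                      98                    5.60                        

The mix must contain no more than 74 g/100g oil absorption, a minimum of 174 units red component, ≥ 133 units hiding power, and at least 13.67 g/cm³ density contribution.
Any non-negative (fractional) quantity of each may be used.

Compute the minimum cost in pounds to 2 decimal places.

This is a linear program. Let x1 = kg of talc, x2 = kg of barium sulfate, x3 = kg of iron-oxide red, x4 = kg of iron-oxide yellow, x5 = kg of zinc oxide.
Minimize 0.58x1 + 1.32x2 + 1.51x3 + 1.79x4 + 2.91x5 s.t.:
  38x1 + 12x2 + 27x3 + 38x4 + 15x5 ≤ 74   (oil absorption)
  208x3 + 28x4 ≥ 174   (red component)
  12x1 + 9x2 + 153x3 + 125x4 + 98x5 ≥ 133   (hiding power)
  2.75x1 + 4.4x2 + 5.1x3 + 4x4 + 5.6x5 ≥ 13.67   (density contribution)
  x1, x2, x3, x4, x5 ≥ 0.
At the optimum only talc, barium sulfate, iron-oxide red are positive (iron-oxide yellow, zinc oxide = 0). There the oil absorption, red component, density contribution constraints are tight.
So talc = 0.8448 kg, barium sulfate = 1.609 kg, iron-oxide red = 0.8365 kg.
Cost = 0.58·0.8448 + 1.32·1.609 + 1.51·0.8365 = 3.8770.

£3.88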